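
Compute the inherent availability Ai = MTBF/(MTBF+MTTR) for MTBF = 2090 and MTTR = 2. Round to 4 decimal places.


MTBF = 2090
MTTR = 2
MTBF + MTTR = 2092
Ai = 2090 / 2092
Ai = 0.999

0.999


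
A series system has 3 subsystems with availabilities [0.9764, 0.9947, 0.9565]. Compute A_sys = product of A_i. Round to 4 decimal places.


Subsystems: [0.9764, 0.9947, 0.9565]
After subsystem 1 (A=0.9764): product = 0.9764
After subsystem 2 (A=0.9947): product = 0.9712
After subsystem 3 (A=0.9565): product = 0.929
A_sys = 0.929

0.929


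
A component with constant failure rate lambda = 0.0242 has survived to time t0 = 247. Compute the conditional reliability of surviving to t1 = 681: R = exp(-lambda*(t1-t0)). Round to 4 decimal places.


lambda = 0.0242
t0 = 247, t1 = 681
t1 - t0 = 434
lambda * (t1-t0) = 0.0242 * 434 = 10.5028
R = exp(-10.5028)
R = 0.0

0.0


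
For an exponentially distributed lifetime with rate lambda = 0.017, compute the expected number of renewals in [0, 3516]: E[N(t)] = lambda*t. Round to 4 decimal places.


lambda = 0.017
t = 3516
E[N(t)] = lambda * t
E[N(t)] = 0.017 * 3516
E[N(t)] = 59.772

59.772


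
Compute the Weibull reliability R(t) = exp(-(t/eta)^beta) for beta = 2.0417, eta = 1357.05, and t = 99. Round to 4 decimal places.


beta = 2.0417, eta = 1357.05, t = 99
t/eta = 99 / 1357.05 = 0.073
(t/eta)^beta = 0.073^2.0417 = 0.0048
R(t) = exp(-0.0048)
R(t) = 0.9952

0.9952


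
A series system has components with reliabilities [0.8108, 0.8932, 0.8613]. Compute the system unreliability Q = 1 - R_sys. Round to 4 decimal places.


Components: [0.8108, 0.8932, 0.8613]
After component 1: product = 0.8108
After component 2: product = 0.7242
After component 3: product = 0.6238
R_sys = 0.6238
Q = 1 - 0.6238 = 0.3762

0.3762


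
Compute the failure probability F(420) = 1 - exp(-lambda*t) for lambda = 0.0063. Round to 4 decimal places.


lambda = 0.0063, t = 420
lambda * t = 2.646
exp(-2.646) = 0.0709
F(t) = 1 - 0.0709
F(t) = 0.9291

0.9291


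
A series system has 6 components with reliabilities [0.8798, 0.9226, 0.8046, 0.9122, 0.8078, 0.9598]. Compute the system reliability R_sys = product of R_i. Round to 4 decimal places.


Components: [0.8798, 0.9226, 0.8046, 0.9122, 0.8078, 0.9598]
After component 1 (R=0.8798): product = 0.8798
After component 2 (R=0.9226): product = 0.8117
After component 3 (R=0.8046): product = 0.6531
After component 4 (R=0.9122): product = 0.5958
After component 5 (R=0.8078): product = 0.4813
After component 6 (R=0.9598): product = 0.4619
R_sys = 0.4619

0.4619


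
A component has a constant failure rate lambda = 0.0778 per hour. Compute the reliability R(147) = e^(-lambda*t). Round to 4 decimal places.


lambda = 0.0778
t = 147
lambda * t = 11.4366
R(t) = e^(-11.4366)
R(t) = 0.0

0.0


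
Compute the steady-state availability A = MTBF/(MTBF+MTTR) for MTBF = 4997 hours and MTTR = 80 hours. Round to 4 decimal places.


MTBF = 4997
MTTR = 80
MTBF + MTTR = 5077
A = 4997 / 5077
A = 0.9842

0.9842


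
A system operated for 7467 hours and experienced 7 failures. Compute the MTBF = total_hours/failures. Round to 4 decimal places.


total_hours = 7467
failures = 7
MTBF = 7467 / 7
MTBF = 1066.7143

1066.7143


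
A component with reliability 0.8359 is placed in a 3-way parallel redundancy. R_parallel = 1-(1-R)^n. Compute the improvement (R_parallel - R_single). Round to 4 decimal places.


R_single = 0.8359, n = 3
1 - R_single = 0.1641
(1 - R_single)^n = 0.1641^3 = 0.0044
R_parallel = 1 - 0.0044 = 0.9956
Improvement = 0.9956 - 0.8359
Improvement = 0.1597

0.1597


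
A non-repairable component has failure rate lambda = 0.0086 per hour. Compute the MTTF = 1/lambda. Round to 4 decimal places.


lambda = 0.0086
MTTF = 1 / 0.0086
MTTF = 116.2791

116.2791


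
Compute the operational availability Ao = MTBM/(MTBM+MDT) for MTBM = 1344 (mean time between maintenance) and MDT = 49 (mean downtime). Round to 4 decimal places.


MTBM = 1344
MDT = 49
MTBM + MDT = 1393
Ao = 1344 / 1393
Ao = 0.9648

0.9648


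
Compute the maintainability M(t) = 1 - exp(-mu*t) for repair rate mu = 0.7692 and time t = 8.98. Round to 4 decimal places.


mu = 0.7692, t = 8.98
mu * t = 0.7692 * 8.98 = 6.9074
exp(-6.9074) = 0.001
M(t) = 1 - 0.001
M(t) = 0.999

0.999


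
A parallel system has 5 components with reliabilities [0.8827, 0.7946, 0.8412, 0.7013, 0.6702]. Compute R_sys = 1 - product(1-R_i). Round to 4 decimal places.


Components: [0.8827, 0.7946, 0.8412, 0.7013, 0.6702]
(1 - 0.8827) = 0.1173, running product = 0.1173
(1 - 0.7946) = 0.2054, running product = 0.0241
(1 - 0.8412) = 0.1588, running product = 0.0038
(1 - 0.7013) = 0.2987, running product = 0.0011
(1 - 0.6702) = 0.3298, running product = 0.0004
Product of (1-R_i) = 0.0004
R_sys = 1 - 0.0004 = 0.9996

0.9996


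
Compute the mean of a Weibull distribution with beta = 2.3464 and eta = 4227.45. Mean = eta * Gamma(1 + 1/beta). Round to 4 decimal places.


beta = 2.3464, eta = 4227.45
1/beta = 0.4262
1 + 1/beta = 1.4262
Gamma(1.4262) = 0.8861
Mean = 4227.45 * 0.8861
Mean = 3746.145

3746.145


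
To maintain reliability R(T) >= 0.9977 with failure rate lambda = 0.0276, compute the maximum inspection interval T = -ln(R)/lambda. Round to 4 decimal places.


R_target = 0.9977
lambda = 0.0276
-ln(0.9977) = 0.0023
T = 0.0023 / 0.0276
T = 0.0834

0.0834


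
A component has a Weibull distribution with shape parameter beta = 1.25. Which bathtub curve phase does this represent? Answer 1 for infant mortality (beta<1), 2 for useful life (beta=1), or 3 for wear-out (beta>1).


beta = 1.25
Compare beta to 1:
beta < 1 => infant mortality (phase 1)
beta = 1 => useful life (phase 2)
beta > 1 => wear-out (phase 3)
Since beta = 1.25, this is wear-out (increasing failure rate)
Phase = 3

3


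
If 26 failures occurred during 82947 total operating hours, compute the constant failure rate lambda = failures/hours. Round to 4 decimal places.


failures = 26
total_hours = 82947
lambda = 26 / 82947
lambda = 0.0003

0.0003


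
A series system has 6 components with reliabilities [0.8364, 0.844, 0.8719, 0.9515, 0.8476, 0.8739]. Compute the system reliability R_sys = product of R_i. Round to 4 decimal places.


Components: [0.8364, 0.844, 0.8719, 0.9515, 0.8476, 0.8739]
After component 1 (R=0.8364): product = 0.8364
After component 2 (R=0.844): product = 0.7059
After component 3 (R=0.8719): product = 0.6155
After component 4 (R=0.9515): product = 0.5856
After component 5 (R=0.8476): product = 0.4964
After component 6 (R=0.8739): product = 0.4338
R_sys = 0.4338

0.4338


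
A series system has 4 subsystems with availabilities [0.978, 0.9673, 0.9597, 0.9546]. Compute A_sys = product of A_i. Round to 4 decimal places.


Subsystems: [0.978, 0.9673, 0.9597, 0.9546]
After subsystem 1 (A=0.978): product = 0.978
After subsystem 2 (A=0.9673): product = 0.946
After subsystem 3 (A=0.9597): product = 0.9079
After subsystem 4 (A=0.9546): product = 0.8667
A_sys = 0.8667

0.8667


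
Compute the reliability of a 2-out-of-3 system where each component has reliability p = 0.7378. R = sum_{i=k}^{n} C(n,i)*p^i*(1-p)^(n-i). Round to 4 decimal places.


k = 2, n = 3, p = 0.7378
i=2: C(3,2)=3 * 0.7378^2 * 0.2622^1 = 0.4282
i=3: C(3,3)=1 * 0.7378^3 * 0.2622^0 = 0.4016
R = sum of terms = 0.8298

0.8298


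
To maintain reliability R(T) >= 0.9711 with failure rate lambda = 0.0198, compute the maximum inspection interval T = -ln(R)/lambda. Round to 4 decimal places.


R_target = 0.9711
lambda = 0.0198
-ln(0.9711) = 0.0293
T = 0.0293 / 0.0198
T = 1.4811

1.4811


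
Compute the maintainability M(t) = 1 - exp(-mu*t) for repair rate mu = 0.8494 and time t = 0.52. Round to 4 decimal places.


mu = 0.8494, t = 0.52
mu * t = 0.8494 * 0.52 = 0.4417
exp(-0.4417) = 0.643
M(t) = 1 - 0.643
M(t) = 0.357

0.357


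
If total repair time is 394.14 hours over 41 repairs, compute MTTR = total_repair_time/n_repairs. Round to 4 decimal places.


total_repair_time = 394.14
n_repairs = 41
MTTR = 394.14 / 41
MTTR = 9.6132

9.6132


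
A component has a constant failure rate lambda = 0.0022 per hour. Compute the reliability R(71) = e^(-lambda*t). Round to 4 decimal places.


lambda = 0.0022
t = 71
lambda * t = 0.1562
R(t) = e^(-0.1562)
R(t) = 0.8554

0.8554


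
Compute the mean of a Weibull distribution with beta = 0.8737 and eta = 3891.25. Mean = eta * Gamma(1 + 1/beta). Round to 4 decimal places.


beta = 0.8737, eta = 3891.25
1/beta = 1.1446
1 + 1/beta = 2.1446
Gamma(2.1446) = 1.07
Mean = 3891.25 * 1.07
Mean = 4163.6446

4163.6446


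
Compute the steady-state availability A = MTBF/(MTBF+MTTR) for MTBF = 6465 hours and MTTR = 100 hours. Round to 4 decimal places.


MTBF = 6465
MTTR = 100
MTBF + MTTR = 6565
A = 6465 / 6565
A = 0.9848

0.9848


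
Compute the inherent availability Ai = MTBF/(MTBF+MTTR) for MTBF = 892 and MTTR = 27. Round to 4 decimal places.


MTBF = 892
MTTR = 27
MTBF + MTTR = 919
Ai = 892 / 919
Ai = 0.9706

0.9706


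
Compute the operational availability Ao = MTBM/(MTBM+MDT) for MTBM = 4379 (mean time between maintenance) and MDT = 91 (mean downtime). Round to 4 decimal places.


MTBM = 4379
MDT = 91
MTBM + MDT = 4470
Ao = 4379 / 4470
Ao = 0.9796

0.9796


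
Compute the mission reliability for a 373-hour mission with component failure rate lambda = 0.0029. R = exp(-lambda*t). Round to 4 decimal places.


lambda = 0.0029
mission_time = 373
lambda * t = 0.0029 * 373 = 1.0817
R = exp(-1.0817)
R = 0.339

0.339


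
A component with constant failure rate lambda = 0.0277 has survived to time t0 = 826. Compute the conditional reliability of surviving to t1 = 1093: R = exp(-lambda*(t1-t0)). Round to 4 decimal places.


lambda = 0.0277
t0 = 826, t1 = 1093
t1 - t0 = 267
lambda * (t1-t0) = 0.0277 * 267 = 7.3959
R = exp(-7.3959)
R = 0.0006

0.0006


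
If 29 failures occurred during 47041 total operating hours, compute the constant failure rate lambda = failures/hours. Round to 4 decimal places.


failures = 29
total_hours = 47041
lambda = 29 / 47041
lambda = 0.0006

0.0006


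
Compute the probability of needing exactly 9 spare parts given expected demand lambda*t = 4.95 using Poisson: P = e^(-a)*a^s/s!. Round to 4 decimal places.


a = 4.95, s = 9
e^(-a) = e^(-4.95) = 0.0071
a^s = 4.95^9 = 1784213.374
s! = 362880
P = 0.0071 * 1784213.374 / 362880
P = 0.0348

0.0348


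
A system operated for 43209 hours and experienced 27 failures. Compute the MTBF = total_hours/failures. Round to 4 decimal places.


total_hours = 43209
failures = 27
MTBF = 43209 / 27
MTBF = 1600.3333

1600.3333


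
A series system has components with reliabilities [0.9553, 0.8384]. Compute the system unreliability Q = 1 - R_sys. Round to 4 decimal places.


Components: [0.9553, 0.8384]
After component 1: product = 0.9553
After component 2: product = 0.8009
R_sys = 0.8009
Q = 1 - 0.8009 = 0.1991

0.1991


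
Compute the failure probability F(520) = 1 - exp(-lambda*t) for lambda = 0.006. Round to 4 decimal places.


lambda = 0.006, t = 520
lambda * t = 3.12
exp(-3.12) = 0.0442
F(t) = 1 - 0.0442
F(t) = 0.9558

0.9558


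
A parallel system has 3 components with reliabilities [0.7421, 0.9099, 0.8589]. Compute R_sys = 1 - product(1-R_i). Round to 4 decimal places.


Components: [0.7421, 0.9099, 0.8589]
(1 - 0.7421) = 0.2579, running product = 0.2579
(1 - 0.9099) = 0.0901, running product = 0.0232
(1 - 0.8589) = 0.1411, running product = 0.0033
Product of (1-R_i) = 0.0033
R_sys = 1 - 0.0033 = 0.9967

0.9967


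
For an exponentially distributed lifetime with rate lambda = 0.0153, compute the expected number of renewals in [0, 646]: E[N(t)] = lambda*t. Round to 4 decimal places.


lambda = 0.0153
t = 646
E[N(t)] = lambda * t
E[N(t)] = 0.0153 * 646
E[N(t)] = 9.8838

9.8838


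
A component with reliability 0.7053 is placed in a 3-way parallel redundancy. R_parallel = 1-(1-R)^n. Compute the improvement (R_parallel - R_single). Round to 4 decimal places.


R_single = 0.7053, n = 3
1 - R_single = 0.2947
(1 - R_single)^n = 0.2947^3 = 0.0256
R_parallel = 1 - 0.0256 = 0.9744
Improvement = 0.9744 - 0.7053
Improvement = 0.2691

0.2691


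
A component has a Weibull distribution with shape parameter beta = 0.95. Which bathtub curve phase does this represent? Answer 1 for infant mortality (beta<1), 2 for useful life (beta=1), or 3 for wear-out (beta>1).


beta = 0.95
Compare beta to 1:
beta < 1 => infant mortality (phase 1)
beta = 1 => useful life (phase 2)
beta > 1 => wear-out (phase 3)
Since beta = 0.95, this is infant mortality (decreasing failure rate)
Phase = 1

1


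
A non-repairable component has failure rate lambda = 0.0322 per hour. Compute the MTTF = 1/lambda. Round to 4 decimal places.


lambda = 0.0322
MTTF = 1 / 0.0322
MTTF = 31.0559

31.0559


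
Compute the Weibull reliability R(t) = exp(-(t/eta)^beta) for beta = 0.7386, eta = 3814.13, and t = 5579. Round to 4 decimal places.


beta = 0.7386, eta = 3814.13, t = 5579
t/eta = 5579 / 3814.13 = 1.4627
(t/eta)^beta = 1.4627^0.7386 = 1.3243
R(t) = exp(-1.3243)
R(t) = 0.266

0.266


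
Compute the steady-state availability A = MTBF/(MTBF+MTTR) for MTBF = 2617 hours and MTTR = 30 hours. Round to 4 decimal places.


MTBF = 2617
MTTR = 30
MTBF + MTTR = 2647
A = 2617 / 2647
A = 0.9887

0.9887


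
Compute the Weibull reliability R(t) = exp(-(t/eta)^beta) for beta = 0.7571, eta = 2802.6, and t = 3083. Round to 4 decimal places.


beta = 0.7571, eta = 2802.6, t = 3083
t/eta = 3083 / 2802.6 = 1.1
(t/eta)^beta = 1.1^0.7571 = 1.0749
R(t) = exp(-1.0749)
R(t) = 0.3413

0.3413


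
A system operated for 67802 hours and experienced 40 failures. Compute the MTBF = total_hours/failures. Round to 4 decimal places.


total_hours = 67802
failures = 40
MTBF = 67802 / 40
MTBF = 1695.05

1695.05


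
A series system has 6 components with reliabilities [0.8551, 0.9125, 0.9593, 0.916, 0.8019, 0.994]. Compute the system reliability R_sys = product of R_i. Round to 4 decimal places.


Components: [0.8551, 0.9125, 0.9593, 0.916, 0.8019, 0.994]
After component 1 (R=0.8551): product = 0.8551
After component 2 (R=0.9125): product = 0.7803
After component 3 (R=0.9593): product = 0.7485
After component 4 (R=0.916): product = 0.6856
After component 5 (R=0.8019): product = 0.5498
After component 6 (R=0.994): product = 0.5465
R_sys = 0.5465

0.5465


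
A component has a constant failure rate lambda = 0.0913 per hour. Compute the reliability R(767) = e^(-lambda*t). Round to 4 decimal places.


lambda = 0.0913
t = 767
lambda * t = 70.0271
R(t) = e^(-70.0271)
R(t) = 0.0

0.0


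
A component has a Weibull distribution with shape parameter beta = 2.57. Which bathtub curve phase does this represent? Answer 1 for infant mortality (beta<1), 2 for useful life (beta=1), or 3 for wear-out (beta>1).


beta = 2.57
Compare beta to 1:
beta < 1 => infant mortality (phase 1)
beta = 1 => useful life (phase 2)
beta > 1 => wear-out (phase 3)
Since beta = 2.57, this is wear-out (increasing failure rate)
Phase = 3

3


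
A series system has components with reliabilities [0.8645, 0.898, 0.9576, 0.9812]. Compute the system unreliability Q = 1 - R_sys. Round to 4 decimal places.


Components: [0.8645, 0.898, 0.9576, 0.9812]
After component 1: product = 0.8645
After component 2: product = 0.7763
After component 3: product = 0.7434
After component 4: product = 0.7294
R_sys = 0.7294
Q = 1 - 0.7294 = 0.2706

0.2706


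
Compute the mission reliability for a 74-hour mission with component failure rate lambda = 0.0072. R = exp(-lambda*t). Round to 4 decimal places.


lambda = 0.0072
mission_time = 74
lambda * t = 0.0072 * 74 = 0.5328
R = exp(-0.5328)
R = 0.587

0.587


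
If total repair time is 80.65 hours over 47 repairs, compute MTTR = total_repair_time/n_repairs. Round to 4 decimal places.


total_repair_time = 80.65
n_repairs = 47
MTTR = 80.65 / 47
MTTR = 1.716

1.716


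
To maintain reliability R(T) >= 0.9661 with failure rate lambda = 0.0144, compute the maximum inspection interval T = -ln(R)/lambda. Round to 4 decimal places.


R_target = 0.9661
lambda = 0.0144
-ln(0.9661) = 0.0345
T = 0.0345 / 0.0144
T = 2.395

2.395


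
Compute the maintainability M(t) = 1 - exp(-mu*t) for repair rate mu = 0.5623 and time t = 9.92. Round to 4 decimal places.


mu = 0.5623, t = 9.92
mu * t = 0.5623 * 9.92 = 5.578
exp(-5.578) = 0.0038
M(t) = 1 - 0.0038
M(t) = 0.9962

0.9962


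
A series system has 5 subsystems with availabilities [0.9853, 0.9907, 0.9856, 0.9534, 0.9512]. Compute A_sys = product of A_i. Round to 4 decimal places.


Subsystems: [0.9853, 0.9907, 0.9856, 0.9534, 0.9512]
After subsystem 1 (A=0.9853): product = 0.9853
After subsystem 2 (A=0.9907): product = 0.9761
After subsystem 3 (A=0.9856): product = 0.9621
After subsystem 4 (A=0.9534): product = 0.9172
After subsystem 5 (A=0.9512): product = 0.8725
A_sys = 0.8725

0.8725


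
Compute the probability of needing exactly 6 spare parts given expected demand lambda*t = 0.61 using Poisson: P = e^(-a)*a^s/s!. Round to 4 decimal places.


a = 0.61, s = 6
e^(-a) = e^(-0.61) = 0.5434
a^s = 0.61^6 = 0.0515
s! = 720
P = 0.5434 * 0.0515 / 720
P = 0.0

0.0


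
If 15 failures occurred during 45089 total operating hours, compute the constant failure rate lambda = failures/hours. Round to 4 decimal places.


failures = 15
total_hours = 45089
lambda = 15 / 45089
lambda = 0.0003

0.0003


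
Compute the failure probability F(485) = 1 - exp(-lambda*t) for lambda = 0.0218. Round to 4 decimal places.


lambda = 0.0218, t = 485
lambda * t = 10.573
exp(-10.573) = 0.0
F(t) = 1 - 0.0
F(t) = 1.0

1.0


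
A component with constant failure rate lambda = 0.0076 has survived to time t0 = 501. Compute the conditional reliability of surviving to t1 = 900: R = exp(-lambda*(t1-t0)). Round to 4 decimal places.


lambda = 0.0076
t0 = 501, t1 = 900
t1 - t0 = 399
lambda * (t1-t0) = 0.0076 * 399 = 3.0324
R = exp(-3.0324)
R = 0.0482

0.0482


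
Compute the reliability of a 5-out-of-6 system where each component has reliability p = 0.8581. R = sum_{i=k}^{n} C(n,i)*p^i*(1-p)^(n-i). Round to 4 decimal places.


k = 5, n = 6, p = 0.8581
i=5: C(6,5)=6 * 0.8581^5 * 0.1419^1 = 0.3961
i=6: C(6,6)=1 * 0.8581^6 * 0.1419^0 = 0.3992
R = sum of terms = 0.7954

0.7954


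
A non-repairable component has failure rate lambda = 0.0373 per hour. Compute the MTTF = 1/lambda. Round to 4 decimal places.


lambda = 0.0373
MTTF = 1 / 0.0373
MTTF = 26.8097

26.8097


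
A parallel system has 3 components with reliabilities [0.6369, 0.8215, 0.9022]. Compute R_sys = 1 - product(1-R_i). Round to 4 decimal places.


Components: [0.6369, 0.8215, 0.9022]
(1 - 0.6369) = 0.3631, running product = 0.3631
(1 - 0.8215) = 0.1785, running product = 0.0648
(1 - 0.9022) = 0.0978, running product = 0.0063
Product of (1-R_i) = 0.0063
R_sys = 1 - 0.0063 = 0.9937

0.9937


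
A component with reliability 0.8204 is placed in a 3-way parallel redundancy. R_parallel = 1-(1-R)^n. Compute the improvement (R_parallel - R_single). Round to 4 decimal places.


R_single = 0.8204, n = 3
1 - R_single = 0.1796
(1 - R_single)^n = 0.1796^3 = 0.0058
R_parallel = 1 - 0.0058 = 0.9942
Improvement = 0.9942 - 0.8204
Improvement = 0.1738

0.1738


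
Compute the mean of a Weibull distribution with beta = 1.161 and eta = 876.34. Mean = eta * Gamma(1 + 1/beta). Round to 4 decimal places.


beta = 1.161, eta = 876.34
1/beta = 0.8613
1 + 1/beta = 1.8613
Gamma(1.8613) = 0.9491
Mean = 876.34 * 0.9491
Mean = 831.735

831.735


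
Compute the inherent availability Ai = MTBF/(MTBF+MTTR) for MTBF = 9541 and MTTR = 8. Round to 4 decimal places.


MTBF = 9541
MTTR = 8
MTBF + MTTR = 9549
Ai = 9541 / 9549
Ai = 0.9992

0.9992


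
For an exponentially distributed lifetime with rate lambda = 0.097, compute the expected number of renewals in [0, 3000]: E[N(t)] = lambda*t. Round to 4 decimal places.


lambda = 0.097
t = 3000
E[N(t)] = lambda * t
E[N(t)] = 0.097 * 3000
E[N(t)] = 291.0

291.0


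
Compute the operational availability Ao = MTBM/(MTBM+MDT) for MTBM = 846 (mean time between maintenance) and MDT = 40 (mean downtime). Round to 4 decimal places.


MTBM = 846
MDT = 40
MTBM + MDT = 886
Ao = 846 / 886
Ao = 0.9549

0.9549


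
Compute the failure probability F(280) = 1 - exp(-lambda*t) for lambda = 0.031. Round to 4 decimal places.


lambda = 0.031, t = 280
lambda * t = 8.68
exp(-8.68) = 0.0002
F(t) = 1 - 0.0002
F(t) = 0.9998

0.9998


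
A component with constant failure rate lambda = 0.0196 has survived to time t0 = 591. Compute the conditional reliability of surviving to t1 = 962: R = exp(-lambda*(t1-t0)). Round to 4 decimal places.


lambda = 0.0196
t0 = 591, t1 = 962
t1 - t0 = 371
lambda * (t1-t0) = 0.0196 * 371 = 7.2716
R = exp(-7.2716)
R = 0.0007

0.0007


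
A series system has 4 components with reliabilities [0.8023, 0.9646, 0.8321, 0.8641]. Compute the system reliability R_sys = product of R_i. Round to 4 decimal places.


Components: [0.8023, 0.9646, 0.8321, 0.8641]
After component 1 (R=0.8023): product = 0.8023
After component 2 (R=0.9646): product = 0.7739
After component 3 (R=0.8321): product = 0.644
After component 4 (R=0.8641): product = 0.5564
R_sys = 0.5564

0.5564


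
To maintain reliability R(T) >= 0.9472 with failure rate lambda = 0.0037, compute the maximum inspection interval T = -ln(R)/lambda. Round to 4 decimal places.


R_target = 0.9472
lambda = 0.0037
-ln(0.9472) = 0.0542
T = 0.0542 / 0.0037
T = 14.6608

14.6608


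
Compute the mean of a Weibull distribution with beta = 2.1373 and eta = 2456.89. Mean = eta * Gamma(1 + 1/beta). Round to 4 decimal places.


beta = 2.1373, eta = 2456.89
1/beta = 0.4679
1 + 1/beta = 1.4679
Gamma(1.4679) = 0.8856
Mean = 2456.89 * 0.8856
Mean = 2175.8706

2175.8706


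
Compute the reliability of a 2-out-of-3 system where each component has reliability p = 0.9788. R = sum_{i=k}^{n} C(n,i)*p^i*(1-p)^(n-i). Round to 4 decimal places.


k = 2, n = 3, p = 0.9788
i=2: C(3,2)=3 * 0.9788^2 * 0.0212^1 = 0.0609
i=3: C(3,3)=1 * 0.9788^3 * 0.0212^0 = 0.9377
R = sum of terms = 0.9987

0.9987


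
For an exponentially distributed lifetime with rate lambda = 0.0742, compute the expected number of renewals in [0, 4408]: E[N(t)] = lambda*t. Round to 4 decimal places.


lambda = 0.0742
t = 4408
E[N(t)] = lambda * t
E[N(t)] = 0.0742 * 4408
E[N(t)] = 327.0736

327.0736


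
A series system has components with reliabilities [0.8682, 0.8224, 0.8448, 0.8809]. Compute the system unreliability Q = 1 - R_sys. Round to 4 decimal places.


Components: [0.8682, 0.8224, 0.8448, 0.8809]
After component 1: product = 0.8682
After component 2: product = 0.714
After component 3: product = 0.6032
After component 4: product = 0.5314
R_sys = 0.5314
Q = 1 - 0.5314 = 0.4686

0.4686


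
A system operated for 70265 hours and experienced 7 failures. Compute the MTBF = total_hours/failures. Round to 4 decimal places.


total_hours = 70265
failures = 7
MTBF = 70265 / 7
MTBF = 10037.8571

10037.8571


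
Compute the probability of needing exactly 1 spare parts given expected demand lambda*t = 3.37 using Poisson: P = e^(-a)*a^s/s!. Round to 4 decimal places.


a = 3.37, s = 1
e^(-a) = e^(-3.37) = 0.0344
a^s = 3.37^1 = 3.37
s! = 1
P = 0.0344 * 3.37 / 1
P = 0.1159

0.1159


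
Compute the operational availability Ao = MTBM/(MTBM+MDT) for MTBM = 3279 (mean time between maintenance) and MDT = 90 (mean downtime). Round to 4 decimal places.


MTBM = 3279
MDT = 90
MTBM + MDT = 3369
Ao = 3279 / 3369
Ao = 0.9733

0.9733


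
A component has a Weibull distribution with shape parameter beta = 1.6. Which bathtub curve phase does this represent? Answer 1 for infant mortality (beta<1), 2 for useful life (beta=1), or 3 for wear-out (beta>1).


beta = 1.6
Compare beta to 1:
beta < 1 => infant mortality (phase 1)
beta = 1 => useful life (phase 2)
beta > 1 => wear-out (phase 3)
Since beta = 1.6, this is wear-out (increasing failure rate)
Phase = 3

3


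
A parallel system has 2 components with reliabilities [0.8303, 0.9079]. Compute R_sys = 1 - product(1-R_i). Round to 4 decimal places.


Components: [0.8303, 0.9079]
(1 - 0.8303) = 0.1697, running product = 0.1697
(1 - 0.9079) = 0.0921, running product = 0.0156
Product of (1-R_i) = 0.0156
R_sys = 1 - 0.0156 = 0.9844

0.9844


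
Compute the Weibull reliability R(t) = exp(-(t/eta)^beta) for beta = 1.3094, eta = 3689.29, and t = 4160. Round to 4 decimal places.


beta = 1.3094, eta = 3689.29, t = 4160
t/eta = 4160 / 3689.29 = 1.1276
(t/eta)^beta = 1.1276^1.3094 = 1.1703
R(t) = exp(-1.1703)
R(t) = 0.3103

0.3103


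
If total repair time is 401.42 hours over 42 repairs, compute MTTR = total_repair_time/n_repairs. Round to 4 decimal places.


total_repair_time = 401.42
n_repairs = 42
MTTR = 401.42 / 42
MTTR = 9.5576

9.5576


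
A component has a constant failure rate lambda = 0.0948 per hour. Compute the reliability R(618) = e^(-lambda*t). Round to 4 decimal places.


lambda = 0.0948
t = 618
lambda * t = 58.5864
R(t) = e^(-58.5864)
R(t) = 0.0

0.0


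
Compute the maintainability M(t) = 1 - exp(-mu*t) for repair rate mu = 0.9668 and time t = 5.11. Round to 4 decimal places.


mu = 0.9668, t = 5.11
mu * t = 0.9668 * 5.11 = 4.9403
exp(-4.9403) = 0.0072
M(t) = 1 - 0.0072
M(t) = 0.9928

0.9928


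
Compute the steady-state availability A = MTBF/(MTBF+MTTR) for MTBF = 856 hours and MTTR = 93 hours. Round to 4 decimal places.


MTBF = 856
MTTR = 93
MTBF + MTTR = 949
A = 856 / 949
A = 0.902

0.902


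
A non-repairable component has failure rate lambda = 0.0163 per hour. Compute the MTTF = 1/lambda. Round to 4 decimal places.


lambda = 0.0163
MTTF = 1 / 0.0163
MTTF = 61.3497

61.3497


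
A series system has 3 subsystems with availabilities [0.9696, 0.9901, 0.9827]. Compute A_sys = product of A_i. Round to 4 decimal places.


Subsystems: [0.9696, 0.9901, 0.9827]
After subsystem 1 (A=0.9696): product = 0.9696
After subsystem 2 (A=0.9901): product = 0.96
After subsystem 3 (A=0.9827): product = 0.9434
A_sys = 0.9434

0.9434


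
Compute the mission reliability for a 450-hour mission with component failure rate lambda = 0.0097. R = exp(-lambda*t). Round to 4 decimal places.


lambda = 0.0097
mission_time = 450
lambda * t = 0.0097 * 450 = 4.365
R = exp(-4.365)
R = 0.0127

0.0127


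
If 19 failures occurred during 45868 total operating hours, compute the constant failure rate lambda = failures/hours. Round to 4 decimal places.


failures = 19
total_hours = 45868
lambda = 19 / 45868
lambda = 0.0004

0.0004


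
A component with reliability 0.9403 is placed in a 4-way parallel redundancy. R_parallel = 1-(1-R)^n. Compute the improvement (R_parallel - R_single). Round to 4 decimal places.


R_single = 0.9403, n = 4
1 - R_single = 0.0597
(1 - R_single)^n = 0.0597^4 = 0.0
R_parallel = 1 - 0.0 = 1.0
Improvement = 1.0 - 0.9403
Improvement = 0.0597

0.0597


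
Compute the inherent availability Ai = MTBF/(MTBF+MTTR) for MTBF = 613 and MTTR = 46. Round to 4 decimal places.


MTBF = 613
MTTR = 46
MTBF + MTTR = 659
Ai = 613 / 659
Ai = 0.9302

0.9302


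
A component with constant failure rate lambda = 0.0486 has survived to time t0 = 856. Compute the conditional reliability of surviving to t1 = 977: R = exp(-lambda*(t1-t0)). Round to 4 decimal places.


lambda = 0.0486
t0 = 856, t1 = 977
t1 - t0 = 121
lambda * (t1-t0) = 0.0486 * 121 = 5.8806
R = exp(-5.8806)
R = 0.0028

0.0028


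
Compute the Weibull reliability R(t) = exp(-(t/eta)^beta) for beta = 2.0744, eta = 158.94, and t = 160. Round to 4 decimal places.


beta = 2.0744, eta = 158.94, t = 160
t/eta = 160 / 158.94 = 1.0067
(t/eta)^beta = 1.0067^2.0744 = 1.0139
R(t) = exp(-1.0139)
R(t) = 0.3628

0.3628


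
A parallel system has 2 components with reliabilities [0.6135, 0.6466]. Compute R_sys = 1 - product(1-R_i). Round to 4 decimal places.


Components: [0.6135, 0.6466]
(1 - 0.6135) = 0.3865, running product = 0.3865
(1 - 0.6466) = 0.3534, running product = 0.1366
Product of (1-R_i) = 0.1366
R_sys = 1 - 0.1366 = 0.8634

0.8634


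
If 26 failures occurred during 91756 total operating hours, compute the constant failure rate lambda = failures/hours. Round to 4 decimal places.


failures = 26
total_hours = 91756
lambda = 26 / 91756
lambda = 0.0003

0.0003


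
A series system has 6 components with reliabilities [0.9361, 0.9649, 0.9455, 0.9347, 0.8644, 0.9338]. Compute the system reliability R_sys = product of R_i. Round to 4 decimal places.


Components: [0.9361, 0.9649, 0.9455, 0.9347, 0.8644, 0.9338]
After component 1 (R=0.9361): product = 0.9361
After component 2 (R=0.9649): product = 0.9032
After component 3 (R=0.9455): product = 0.854
After component 4 (R=0.9347): product = 0.7982
After component 5 (R=0.8644): product = 0.69
After component 6 (R=0.9338): product = 0.6443
R_sys = 0.6443

0.6443


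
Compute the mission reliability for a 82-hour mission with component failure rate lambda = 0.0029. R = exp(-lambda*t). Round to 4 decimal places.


lambda = 0.0029
mission_time = 82
lambda * t = 0.0029 * 82 = 0.2378
R = exp(-0.2378)
R = 0.7884

0.7884


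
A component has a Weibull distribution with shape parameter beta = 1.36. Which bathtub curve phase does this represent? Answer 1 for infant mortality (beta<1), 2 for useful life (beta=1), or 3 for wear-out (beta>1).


beta = 1.36
Compare beta to 1:
beta < 1 => infant mortality (phase 1)
beta = 1 => useful life (phase 2)
beta > 1 => wear-out (phase 3)
Since beta = 1.36, this is wear-out (increasing failure rate)
Phase = 3

3


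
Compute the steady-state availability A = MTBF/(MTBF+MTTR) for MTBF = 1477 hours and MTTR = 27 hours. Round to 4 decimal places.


MTBF = 1477
MTTR = 27
MTBF + MTTR = 1504
A = 1477 / 1504
A = 0.982

0.982


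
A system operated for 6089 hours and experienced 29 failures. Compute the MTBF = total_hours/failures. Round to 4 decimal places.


total_hours = 6089
failures = 29
MTBF = 6089 / 29
MTBF = 209.9655

209.9655


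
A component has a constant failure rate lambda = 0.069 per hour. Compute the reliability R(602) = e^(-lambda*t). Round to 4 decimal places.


lambda = 0.069
t = 602
lambda * t = 41.538
R(t) = e^(-41.538)
R(t) = 0.0

0.0


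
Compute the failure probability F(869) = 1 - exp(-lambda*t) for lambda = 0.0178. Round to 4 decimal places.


lambda = 0.0178, t = 869
lambda * t = 15.4682
exp(-15.4682) = 0.0
F(t) = 1 - 0.0
F(t) = 1.0

1.0


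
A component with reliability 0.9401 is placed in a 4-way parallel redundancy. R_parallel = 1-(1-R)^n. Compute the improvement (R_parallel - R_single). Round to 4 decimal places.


R_single = 0.9401, n = 4
1 - R_single = 0.0599
(1 - R_single)^n = 0.0599^4 = 0.0
R_parallel = 1 - 0.0 = 1.0
Improvement = 1.0 - 0.9401
Improvement = 0.0599

0.0599


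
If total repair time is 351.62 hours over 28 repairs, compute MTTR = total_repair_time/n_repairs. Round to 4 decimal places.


total_repair_time = 351.62
n_repairs = 28
MTTR = 351.62 / 28
MTTR = 12.5579

12.5579


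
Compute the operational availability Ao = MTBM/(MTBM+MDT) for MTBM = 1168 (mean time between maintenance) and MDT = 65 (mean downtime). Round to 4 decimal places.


MTBM = 1168
MDT = 65
MTBM + MDT = 1233
Ao = 1168 / 1233
Ao = 0.9473

0.9473


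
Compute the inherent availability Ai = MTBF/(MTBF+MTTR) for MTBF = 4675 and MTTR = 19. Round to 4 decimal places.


MTBF = 4675
MTTR = 19
MTBF + MTTR = 4694
Ai = 4675 / 4694
Ai = 0.996

0.996


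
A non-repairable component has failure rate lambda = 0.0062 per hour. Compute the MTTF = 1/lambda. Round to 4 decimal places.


lambda = 0.0062
MTTF = 1 / 0.0062
MTTF = 161.2903

161.2903


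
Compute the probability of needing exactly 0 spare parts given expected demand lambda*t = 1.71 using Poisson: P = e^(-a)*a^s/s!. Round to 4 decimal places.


a = 1.71, s = 0
e^(-a) = e^(-1.71) = 0.1809
a^s = 1.71^0 = 1.0
s! = 1
P = 0.1809 * 1.0 / 1
P = 0.1809

0.1809


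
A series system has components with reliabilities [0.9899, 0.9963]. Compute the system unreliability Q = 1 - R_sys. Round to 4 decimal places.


Components: [0.9899, 0.9963]
After component 1: product = 0.9899
After component 2: product = 0.9862
R_sys = 0.9862
Q = 1 - 0.9862 = 0.0138

0.0138


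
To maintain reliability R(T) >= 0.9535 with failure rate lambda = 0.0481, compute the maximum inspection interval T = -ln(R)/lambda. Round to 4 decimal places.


R_target = 0.9535
lambda = 0.0481
-ln(0.9535) = 0.0476
T = 0.0476 / 0.0481
T = 0.9899

0.9899


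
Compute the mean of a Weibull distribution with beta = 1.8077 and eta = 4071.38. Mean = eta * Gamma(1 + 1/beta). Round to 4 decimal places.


beta = 1.8077, eta = 4071.38
1/beta = 0.5532
1 + 1/beta = 1.5532
Gamma(1.5532) = 0.8891
Mean = 4071.38 * 0.8891
Mean = 3619.8863

3619.8863


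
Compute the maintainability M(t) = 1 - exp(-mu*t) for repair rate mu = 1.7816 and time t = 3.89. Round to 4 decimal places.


mu = 1.7816, t = 3.89
mu * t = 1.7816 * 3.89 = 6.9304
exp(-6.9304) = 0.001
M(t) = 1 - 0.001
M(t) = 0.999

0.999


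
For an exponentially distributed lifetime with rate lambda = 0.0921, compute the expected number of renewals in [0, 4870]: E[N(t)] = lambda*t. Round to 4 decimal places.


lambda = 0.0921
t = 4870
E[N(t)] = lambda * t
E[N(t)] = 0.0921 * 4870
E[N(t)] = 448.527

448.527


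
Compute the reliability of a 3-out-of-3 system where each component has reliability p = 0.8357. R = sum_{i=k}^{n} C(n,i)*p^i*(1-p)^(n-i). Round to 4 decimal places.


k = 3, n = 3, p = 0.8357
i=3: C(3,3)=1 * 0.8357^3 * 0.1643^0 = 0.5836
R = sum of terms = 0.5836

0.5836


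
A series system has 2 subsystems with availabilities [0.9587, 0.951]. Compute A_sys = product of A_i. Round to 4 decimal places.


Subsystems: [0.9587, 0.951]
After subsystem 1 (A=0.9587): product = 0.9587
After subsystem 2 (A=0.951): product = 0.9117
A_sys = 0.9117

0.9117


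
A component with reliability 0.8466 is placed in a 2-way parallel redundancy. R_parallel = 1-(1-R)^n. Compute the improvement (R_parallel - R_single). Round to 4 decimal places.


R_single = 0.8466, n = 2
1 - R_single = 0.1534
(1 - R_single)^n = 0.1534^2 = 0.0235
R_parallel = 1 - 0.0235 = 0.9765
Improvement = 0.9765 - 0.8466
Improvement = 0.1299

0.1299


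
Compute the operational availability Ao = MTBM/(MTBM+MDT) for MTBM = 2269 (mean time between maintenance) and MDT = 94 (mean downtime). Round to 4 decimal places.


MTBM = 2269
MDT = 94
MTBM + MDT = 2363
Ao = 2269 / 2363
Ao = 0.9602

0.9602


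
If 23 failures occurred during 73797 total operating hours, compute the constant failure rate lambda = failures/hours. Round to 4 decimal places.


failures = 23
total_hours = 73797
lambda = 23 / 73797
lambda = 0.0003

0.0003


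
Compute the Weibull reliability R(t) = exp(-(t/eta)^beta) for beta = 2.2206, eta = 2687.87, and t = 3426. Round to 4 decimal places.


beta = 2.2206, eta = 2687.87, t = 3426
t/eta = 3426 / 2687.87 = 1.2746
(t/eta)^beta = 1.2746^2.2206 = 1.714
R(t) = exp(-1.714)
R(t) = 0.1801

0.1801


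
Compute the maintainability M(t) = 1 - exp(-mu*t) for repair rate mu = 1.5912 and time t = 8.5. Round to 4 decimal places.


mu = 1.5912, t = 8.5
mu * t = 1.5912 * 8.5 = 13.5252
exp(-13.5252) = 0.0
M(t) = 1 - 0.0
M(t) = 1.0

1.0


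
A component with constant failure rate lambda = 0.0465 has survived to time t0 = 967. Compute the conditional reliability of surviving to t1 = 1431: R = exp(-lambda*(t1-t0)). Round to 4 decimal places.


lambda = 0.0465
t0 = 967, t1 = 1431
t1 - t0 = 464
lambda * (t1-t0) = 0.0465 * 464 = 21.576
R = exp(-21.576)
R = 0.0

0.0


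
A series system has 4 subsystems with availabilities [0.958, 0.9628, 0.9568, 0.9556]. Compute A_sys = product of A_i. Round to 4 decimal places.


Subsystems: [0.958, 0.9628, 0.9568, 0.9556]
After subsystem 1 (A=0.958): product = 0.958
After subsystem 2 (A=0.9628): product = 0.9224
After subsystem 3 (A=0.9568): product = 0.8825
After subsystem 4 (A=0.9556): product = 0.8433
A_sys = 0.8433

0.8433


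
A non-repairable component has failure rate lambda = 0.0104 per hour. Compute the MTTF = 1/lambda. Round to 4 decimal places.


lambda = 0.0104
MTTF = 1 / 0.0104
MTTF = 96.1538

96.1538


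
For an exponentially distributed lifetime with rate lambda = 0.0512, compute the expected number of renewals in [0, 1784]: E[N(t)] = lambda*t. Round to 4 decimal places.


lambda = 0.0512
t = 1784
E[N(t)] = lambda * t
E[N(t)] = 0.0512 * 1784
E[N(t)] = 91.3408

91.3408


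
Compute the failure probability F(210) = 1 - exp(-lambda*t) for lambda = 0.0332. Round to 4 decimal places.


lambda = 0.0332, t = 210
lambda * t = 6.972
exp(-6.972) = 0.0009
F(t) = 1 - 0.0009
F(t) = 0.9991

0.9991


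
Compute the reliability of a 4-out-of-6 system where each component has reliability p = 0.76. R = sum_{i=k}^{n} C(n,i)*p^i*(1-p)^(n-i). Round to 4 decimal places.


k = 4, n = 6, p = 0.76
i=4: C(6,4)=15 * 0.76^4 * 0.24^2 = 0.2882
i=5: C(6,5)=6 * 0.76^5 * 0.24^1 = 0.3651
i=6: C(6,6)=1 * 0.76^6 * 0.24^0 = 0.1927
R = sum of terms = 0.8461

0.8461


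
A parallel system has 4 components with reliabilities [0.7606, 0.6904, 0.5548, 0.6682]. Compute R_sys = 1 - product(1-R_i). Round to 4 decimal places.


Components: [0.7606, 0.6904, 0.5548, 0.6682]
(1 - 0.7606) = 0.2394, running product = 0.2394
(1 - 0.6904) = 0.3096, running product = 0.0741
(1 - 0.5548) = 0.4452, running product = 0.033
(1 - 0.6682) = 0.3318, running product = 0.0109
Product of (1-R_i) = 0.0109
R_sys = 1 - 0.0109 = 0.9891

0.9891


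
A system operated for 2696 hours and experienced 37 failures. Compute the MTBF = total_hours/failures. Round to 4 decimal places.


total_hours = 2696
failures = 37
MTBF = 2696 / 37
MTBF = 72.8649

72.8649


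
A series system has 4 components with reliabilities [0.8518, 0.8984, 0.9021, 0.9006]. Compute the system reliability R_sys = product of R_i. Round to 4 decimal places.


Components: [0.8518, 0.8984, 0.9021, 0.9006]
After component 1 (R=0.8518): product = 0.8518
After component 2 (R=0.8984): product = 0.7653
After component 3 (R=0.9021): product = 0.6903
After component 4 (R=0.9006): product = 0.6217
R_sys = 0.6217

0.6217


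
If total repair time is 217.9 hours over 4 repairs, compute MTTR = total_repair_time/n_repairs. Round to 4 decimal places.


total_repair_time = 217.9
n_repairs = 4
MTTR = 217.9 / 4
MTTR = 54.475

54.475


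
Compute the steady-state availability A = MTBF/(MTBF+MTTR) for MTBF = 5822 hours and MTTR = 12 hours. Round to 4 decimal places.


MTBF = 5822
MTTR = 12
MTBF + MTTR = 5834
A = 5822 / 5834
A = 0.9979

0.9979


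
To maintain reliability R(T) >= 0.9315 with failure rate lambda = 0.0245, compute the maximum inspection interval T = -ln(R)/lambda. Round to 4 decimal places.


R_target = 0.9315
lambda = 0.0245
-ln(0.9315) = 0.071
T = 0.071 / 0.0245
T = 2.8963

2.8963


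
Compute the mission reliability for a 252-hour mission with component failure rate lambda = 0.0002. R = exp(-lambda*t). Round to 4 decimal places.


lambda = 0.0002
mission_time = 252
lambda * t = 0.0002 * 252 = 0.0504
R = exp(-0.0504)
R = 0.9508

0.9508


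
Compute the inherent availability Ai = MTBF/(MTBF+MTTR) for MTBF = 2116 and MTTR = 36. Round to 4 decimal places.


MTBF = 2116
MTTR = 36
MTBF + MTTR = 2152
Ai = 2116 / 2152
Ai = 0.9833

0.9833


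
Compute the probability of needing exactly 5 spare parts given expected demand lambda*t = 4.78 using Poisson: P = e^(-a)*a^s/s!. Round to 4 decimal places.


a = 4.78, s = 5
e^(-a) = e^(-4.78) = 0.0084
a^s = 4.78^5 = 2495.396
s! = 120
P = 0.0084 * 2495.396 / 120
P = 0.1746

0.1746


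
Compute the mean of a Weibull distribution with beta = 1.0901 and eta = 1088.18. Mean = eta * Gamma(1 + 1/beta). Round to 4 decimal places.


beta = 1.0901, eta = 1088.18
1/beta = 0.9173
1 + 1/beta = 1.9173
Gamma(1.9173) = 0.9678
Mean = 1088.18 * 0.9678
Mean = 1053.1695

1053.1695
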